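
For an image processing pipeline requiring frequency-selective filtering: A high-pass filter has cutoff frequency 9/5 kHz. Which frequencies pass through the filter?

A high-pass filter passes all frequencies above the cutoff frequency 9/5 kHz and attenuates lower frequencies.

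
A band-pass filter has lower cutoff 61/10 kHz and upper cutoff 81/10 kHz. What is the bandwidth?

Bandwidth = f_high - f_low
= 81/10 kHz - 61/10 kHz = 2 kHz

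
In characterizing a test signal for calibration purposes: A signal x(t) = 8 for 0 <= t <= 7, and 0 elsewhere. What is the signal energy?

Energy = integral of |x(t)|^2 dt over the signal duration
= 8^2 * 7 = 64 * 7 = 448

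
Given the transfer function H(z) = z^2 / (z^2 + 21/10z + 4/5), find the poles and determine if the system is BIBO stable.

Poles are roots of the denominator: z^2 + 21/10z + 4/5 = 0.
Quadratic formula: z = [-(21/10) +/- sqrt((21/10)^2 - 4*(4/5))] / 2
Discriminant = 441/100 - 16/5 = 121/100; sqrt = 11/10.
z = (-21/10 +/- 11/10) / 2 => z = -1/2 or z = -8/5.
|p1| = 8/5, |p2| = 1/2.
For BIBO stability, all poles must lie inside the unit circle (|p| < 1).
System is UNSTABLE since at least one |p| >= 1.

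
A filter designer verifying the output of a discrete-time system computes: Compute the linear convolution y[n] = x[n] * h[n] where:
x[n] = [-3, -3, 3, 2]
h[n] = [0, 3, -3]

y[n] = sum_k x[k]*h[n-k]. Output length = len(x) + len(h) - 1 = 4 + 3 - 1 = 6.
y[0] = -3*0 = 0
y[1] = -3*0 + -3*3 = -9
y[2] = 3*0 + -3*3 + -3*-3 = 0
y[3] = 2*0 + 3*3 + -3*-3 = 18
y[4] = 2*3 + 3*-3 = -3
y[5] = 2*-3 = -6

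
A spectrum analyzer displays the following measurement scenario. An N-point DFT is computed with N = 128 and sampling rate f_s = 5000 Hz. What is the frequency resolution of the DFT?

DFT frequency resolution = f_s / N
= 5000 / 128 = 625/16 Hz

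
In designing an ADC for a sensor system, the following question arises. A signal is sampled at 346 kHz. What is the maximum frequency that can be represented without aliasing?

The maximum frequency that can be represented without aliasing
is the Nyquist frequency: f_max = f_s / 2 = 346 kHz / 2 = 173 kHz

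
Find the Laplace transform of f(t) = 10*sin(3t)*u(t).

Standard pair: sin(wt)*u(t) <-> w/(s^2+w^2)
With w = 3: L{10*sin(3t)*u(t)} = 30/(s^2+9)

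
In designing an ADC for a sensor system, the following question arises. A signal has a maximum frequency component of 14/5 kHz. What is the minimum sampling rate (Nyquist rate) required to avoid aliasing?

By the Nyquist-Shannon sampling theorem,
the minimum sampling rate (Nyquist rate) must be at least 2 * f_max.
Nyquist rate = 2 * 14/5 kHz = 28/5 kHz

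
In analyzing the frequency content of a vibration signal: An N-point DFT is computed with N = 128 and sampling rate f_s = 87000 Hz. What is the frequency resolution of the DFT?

DFT frequency resolution = f_s / N
= 87000 / 128 = 10875/16 Hz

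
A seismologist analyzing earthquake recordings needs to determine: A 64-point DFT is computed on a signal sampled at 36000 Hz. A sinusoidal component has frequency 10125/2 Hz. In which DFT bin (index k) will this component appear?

DFT frequency resolution = f_s/N = 36000/64 = 1125/2 Hz
Bin index k = f_signal / resolution = 10125/2 / 1125/2 = 9
The signal frequency 10125/2 Hz falls in DFT bin k = 9.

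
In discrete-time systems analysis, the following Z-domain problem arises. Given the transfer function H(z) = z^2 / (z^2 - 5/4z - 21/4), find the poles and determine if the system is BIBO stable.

Poles are roots of the denominator: z^2 - 5/4z - 21/4 = 0.
Quadratic formula: z = [-(-5/4) +/- sqrt((-5/4)^2 - 4*(-21/4))] / 2
Discriminant = 25/16 + 21 = 361/16; sqrt = 19/4.
z = (5/4 +/- 19/4) / 2 => z = 3 or z = -7/4.
|p1| = 3, |p2| = 7/4.
For BIBO stability, all poles must lie inside the unit circle (|p| < 1).
System is UNSTABLE since at least one |p| >= 1.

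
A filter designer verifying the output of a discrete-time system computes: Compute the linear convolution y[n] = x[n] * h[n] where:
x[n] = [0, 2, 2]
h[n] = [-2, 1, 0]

y[n] = sum_k x[k]*h[n-k]. Output length = len(x) + len(h) - 1 = 3 + 3 - 1 = 5.
y[0] = 0*-2 = 0
y[1] = 2*-2 + 0*1 = -4
y[2] = 2*-2 + 2*1 + 0*0 = -2
y[3] = 2*1 + 2*0 = 2
y[4] = 2*0 = 0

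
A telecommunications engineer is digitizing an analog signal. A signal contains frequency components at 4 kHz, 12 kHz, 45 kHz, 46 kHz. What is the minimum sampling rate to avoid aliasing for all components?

The highest frequency component is f_max = 46 kHz.
Nyquist rate = 2 * f_max = 2 * 46 kHz = 92 kHz.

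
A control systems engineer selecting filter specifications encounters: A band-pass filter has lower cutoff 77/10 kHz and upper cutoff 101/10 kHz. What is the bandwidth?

Bandwidth = f_high - f_low
= 101/10 kHz - 77/10 kHz = 12/5 kHz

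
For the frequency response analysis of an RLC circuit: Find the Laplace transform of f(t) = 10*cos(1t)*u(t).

Standard pair: cos(wt)*u(t) <-> s/(s^2+w^2)
With w = 1: L{10*cos(1t)*u(t)} = 10s/(s^2+1)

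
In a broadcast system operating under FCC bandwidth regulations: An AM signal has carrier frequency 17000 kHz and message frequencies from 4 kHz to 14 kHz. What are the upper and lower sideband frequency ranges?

Upper sideband (USB) = fc + [fm_low, fm_high] = 17000 + [4, 14] = [17004, 17014] kHz
Lower sideband (LSB) = fc - [fm_high, fm_low] = 17000 - [14, 4] = [16986, 16996] kHz
Total occupied spectrum: 16986 kHz to 17014 kHz (plus carrier at 17000 kHz)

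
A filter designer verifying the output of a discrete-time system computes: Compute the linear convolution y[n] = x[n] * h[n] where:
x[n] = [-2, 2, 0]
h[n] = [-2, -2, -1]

y[n] = sum_k x[k]*h[n-k]. Output length = len(x) + len(h) - 1 = 3 + 3 - 1 = 5.
y[0] = -2*-2 = 4
y[1] = 2*-2 + -2*-2 = 0
y[2] = 0*-2 + 2*-2 + -2*-1 = -2
y[3] = 0*-2 + 2*-1 = -2
y[4] = 0*-1 = 0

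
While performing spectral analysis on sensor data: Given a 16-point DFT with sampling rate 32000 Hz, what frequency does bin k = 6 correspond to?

The frequency of DFT bin k is: f_k = k * f_s / N
f_6 = 6 * 32000 / 16 = 12000 Hz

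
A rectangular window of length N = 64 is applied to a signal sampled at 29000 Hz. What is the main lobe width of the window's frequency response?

For a rectangular window of length N,
the main lobe width in frequency is 2*f_s/N.
= 2*29000/64 = 3625/4 Hz
This determines the minimum frequency separation for resolving two sinusoids.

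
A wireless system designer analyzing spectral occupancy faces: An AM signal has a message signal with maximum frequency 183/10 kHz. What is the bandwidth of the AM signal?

In AM (double-sideband), the bandwidth is twice the message frequency.
BW = 2 * f_m = 2 * 183/10 kHz = 183/5 kHz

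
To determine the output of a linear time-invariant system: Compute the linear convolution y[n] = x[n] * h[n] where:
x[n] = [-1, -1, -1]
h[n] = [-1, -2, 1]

y[n] = sum_k x[k]*h[n-k]. Output length = len(x) + len(h) - 1 = 3 + 3 - 1 = 5.
y[0] = -1*-1 = 1
y[1] = -1*-1 + -1*-2 = 3
y[2] = -1*-1 + -1*-2 + -1*1 = 2
y[3] = -1*-2 + -1*1 = 1
y[4] = -1*1 = -1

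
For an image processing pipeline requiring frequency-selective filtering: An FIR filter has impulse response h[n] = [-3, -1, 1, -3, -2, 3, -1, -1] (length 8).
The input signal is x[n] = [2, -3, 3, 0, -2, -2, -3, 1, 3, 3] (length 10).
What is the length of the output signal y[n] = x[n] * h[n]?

For linear convolution, the output length is:
len(y) = len(x) + len(h) - 1 = 10 + 8 - 1 = 17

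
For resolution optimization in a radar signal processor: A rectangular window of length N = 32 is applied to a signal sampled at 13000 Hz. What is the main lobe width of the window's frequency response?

For a rectangular window of length N,
the main lobe width in frequency is 2*f_s/N.
= 2*13000/32 = 1625/2 Hz
This determines the minimum frequency separation for resolving two sinusoids.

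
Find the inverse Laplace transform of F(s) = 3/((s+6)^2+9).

Standard pair: w/((s+a)^2+w^2) <-> e^(-at)*sin(wt)*u(t)
With a=6, w=3: f(t) = e^(-6t)*sin(3t)*u(t)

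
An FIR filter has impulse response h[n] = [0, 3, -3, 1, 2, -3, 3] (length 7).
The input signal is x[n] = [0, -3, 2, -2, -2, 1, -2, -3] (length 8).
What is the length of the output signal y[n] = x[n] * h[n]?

For linear convolution, the output length is:
len(y) = len(x) + len(h) - 1 = 8 + 7 - 1 = 14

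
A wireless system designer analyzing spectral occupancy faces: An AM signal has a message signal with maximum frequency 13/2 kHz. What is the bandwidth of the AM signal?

In AM (double-sideband), the bandwidth is twice the message frequency.
BW = 2 * f_m = 2 * 13/2 kHz = 13 kHz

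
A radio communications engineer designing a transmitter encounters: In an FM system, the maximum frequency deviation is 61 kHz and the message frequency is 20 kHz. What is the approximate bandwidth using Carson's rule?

Carson's rule: BW = 2*(delta_f + f_m)
= 2*(61 + 20) kHz = 162 kHz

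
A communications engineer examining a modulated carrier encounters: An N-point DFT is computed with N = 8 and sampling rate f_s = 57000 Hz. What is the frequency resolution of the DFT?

DFT frequency resolution = f_s / N
= 57000 / 8 = 7125 Hz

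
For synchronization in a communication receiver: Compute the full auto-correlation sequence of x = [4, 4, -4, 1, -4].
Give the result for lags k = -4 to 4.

r_xx[k] = sum_m x[m]*x[m+k], indexed from 0, for k = -4 to 4:
  r_xx[-4] = x[4]*x[0] = -16
  r_xx[-3] = x[3]*x[0] + x[4]*x[1] = -12
  r_xx[-2] = x[2]*x[0] + x[3]*x[1] + x[4]*x[2] = 4
  r_xx[-1] = x[1]*x[0] + x[2]*x[1] + x[3]*x[2] + x[4]*x[3] = -8
  r_xx[0] = x[0]*x[0] + x[1]*x[1] + x[2]*x[2] + x[3]*x[3] + x[4]*x[4] = 65
  r_xx[1] = x[0]*x[1] + x[1]*x[2] + x[2]*x[3] + x[3]*x[4] = -8
  r_xx[2] = x[0]*x[2] + x[1]*x[3] + x[2]*x[4] = 4
  r_xx[3] = x[0]*x[3] + x[1]*x[4] = -12
  r_xx[4] = x[0]*x[4] = -16
r_xx = [-16, -12, 4, -8, 65, -8, 4, -12, -16]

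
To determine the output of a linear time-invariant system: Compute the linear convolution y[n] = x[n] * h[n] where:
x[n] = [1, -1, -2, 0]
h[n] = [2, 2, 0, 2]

y[n] = sum_k x[k]*h[n-k]. Output length = len(x) + len(h) - 1 = 4 + 4 - 1 = 7.
y[0] = 1*2 = 2
y[1] = -1*2 + 1*2 = 0
y[2] = -2*2 + -1*2 + 1*0 = -6
y[3] = 0*2 + -2*2 + -1*0 + 1*2 = -2
y[4] = 0*2 + -2*0 + -1*2 = -2
y[5] = 0*0 + -2*2 = -4
y[6] = 0*2 = 0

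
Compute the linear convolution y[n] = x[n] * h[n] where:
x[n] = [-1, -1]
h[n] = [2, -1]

y[n] = sum_k x[k]*h[n-k]. Output length = len(x) + len(h) - 1 = 2 + 2 - 1 = 3.
y[0] = -1*2 = -2
y[1] = -1*2 + -1*-1 = -1
y[2] = -1*-1 = 1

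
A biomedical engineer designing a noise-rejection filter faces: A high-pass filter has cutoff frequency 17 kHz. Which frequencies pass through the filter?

A high-pass filter passes all frequencies above the cutoff frequency 17 kHz and attenuates lower frequencies.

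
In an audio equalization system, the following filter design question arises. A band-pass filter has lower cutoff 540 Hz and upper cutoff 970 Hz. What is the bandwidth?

Bandwidth = f_high - f_low
= 970 Hz - 540 Hz = 430 Hz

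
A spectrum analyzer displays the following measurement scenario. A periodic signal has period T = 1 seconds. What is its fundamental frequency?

The fundamental frequency is the reciprocal of the period.
f = 1/T = 1/(1) = 1 Hz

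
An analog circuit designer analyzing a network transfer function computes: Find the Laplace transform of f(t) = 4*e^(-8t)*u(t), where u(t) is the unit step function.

Standard Laplace transform pair:
e^(-at)*u(t) <-> 1/(s+a)
With a = 8: L{4*e^(-8t)*u(t)} = 4/(s+8), ROC: Re(s) > -8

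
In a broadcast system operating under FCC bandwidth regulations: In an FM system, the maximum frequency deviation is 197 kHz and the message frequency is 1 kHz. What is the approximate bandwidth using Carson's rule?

Carson's rule: BW = 2*(delta_f + f_m)
= 2*(197 + 1) kHz = 396 kHz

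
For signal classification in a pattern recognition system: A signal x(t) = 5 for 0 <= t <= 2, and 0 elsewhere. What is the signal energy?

Energy = integral of |x(t)|^2 dt over the signal duration
= 5^2 * 2 = 25 * 2 = 50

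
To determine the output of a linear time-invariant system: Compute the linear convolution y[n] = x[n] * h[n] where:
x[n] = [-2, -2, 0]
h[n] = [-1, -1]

y[n] = sum_k x[k]*h[n-k]. Output length = len(x) + len(h) - 1 = 3 + 2 - 1 = 4.
y[0] = -2*-1 = 2
y[1] = -2*-1 + -2*-1 = 4
y[2] = 0*-1 + -2*-1 = 2
y[3] = 0*-1 = 0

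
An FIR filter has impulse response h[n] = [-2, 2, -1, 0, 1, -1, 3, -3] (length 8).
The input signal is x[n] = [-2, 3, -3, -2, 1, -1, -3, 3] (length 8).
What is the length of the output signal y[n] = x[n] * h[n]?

For linear convolution, the output length is:
len(y) = len(x) + len(h) - 1 = 8 + 8 - 1 = 15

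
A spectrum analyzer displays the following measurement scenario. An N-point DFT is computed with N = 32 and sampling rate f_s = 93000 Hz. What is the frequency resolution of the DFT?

DFT frequency resolution = f_s / N
= 93000 / 32 = 11625/4 Hz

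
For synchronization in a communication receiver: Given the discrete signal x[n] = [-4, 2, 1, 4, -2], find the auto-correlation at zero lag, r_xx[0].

The auto-correlation at zero lag r_xx[0] equals the signal energy.
r_xx[0] = sum of x[n]^2 = (-4)^2 + 2^2 + 1^2 + 4^2 + (-2)^2
= 16 + 4 + 1 + 16 + 4 = 41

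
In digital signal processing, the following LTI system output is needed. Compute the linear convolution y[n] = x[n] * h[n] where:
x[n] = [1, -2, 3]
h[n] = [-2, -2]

y[n] = sum_k x[k]*h[n-k]. Output length = len(x) + len(h) - 1 = 3 + 2 - 1 = 4.
y[0] = 1*-2 = -2
y[1] = -2*-2 + 1*-2 = 2
y[2] = 3*-2 + -2*-2 = -2
y[3] = 3*-2 = -6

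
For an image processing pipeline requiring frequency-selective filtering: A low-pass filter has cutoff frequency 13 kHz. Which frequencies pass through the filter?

A low-pass filter passes all frequencies below the cutoff frequency 13 kHz and attenuates higher frequencies.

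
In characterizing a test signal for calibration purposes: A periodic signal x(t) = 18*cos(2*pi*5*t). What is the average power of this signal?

Average power of A*cos(wt) is A^2/2.
P = 18^2 / 2 = 324/2 = 162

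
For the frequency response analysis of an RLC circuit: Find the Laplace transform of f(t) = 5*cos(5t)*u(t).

Standard pair: cos(wt)*u(t) <-> s/(s^2+w^2)
With w = 5: L{5*cos(5t)*u(t)} = 5s/(s^2+25)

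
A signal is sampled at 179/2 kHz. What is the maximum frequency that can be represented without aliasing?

The maximum frequency that can be represented without aliasing
is the Nyquist frequency: f_max = f_s / 2 = 179/2 kHz / 2 = 179/4 kHz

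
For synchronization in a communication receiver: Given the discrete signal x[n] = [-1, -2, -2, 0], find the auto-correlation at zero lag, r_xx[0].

The auto-correlation at zero lag r_xx[0] equals the signal energy.
r_xx[0] = sum of x[n]^2 = (-1)^2 + (-2)^2 + (-2)^2 + 0^2
= 1 + 4 + 4 + 0 = 9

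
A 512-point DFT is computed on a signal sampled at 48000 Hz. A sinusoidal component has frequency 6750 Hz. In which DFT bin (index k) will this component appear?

DFT frequency resolution = f_s/N = 48000/512 = 375/4 Hz
Bin index k = f_signal / resolution = 6750 / 375/4 = 72
The signal frequency 6750 Hz falls in DFT bin k = 72.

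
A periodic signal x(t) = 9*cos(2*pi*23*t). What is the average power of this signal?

Average power of A*cos(wt) is A^2/2.
P = 9^2 / 2 = 81/2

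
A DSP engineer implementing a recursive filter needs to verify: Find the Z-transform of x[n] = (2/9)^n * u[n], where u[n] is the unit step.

The Z-transform of a^n * u[n] is z/(z-a) for |z| > |a|.
Here a = 2/9, so X(z) = z/(z - (2/9)) = 9z/(9z - 2)
ROC: |z| > 2/9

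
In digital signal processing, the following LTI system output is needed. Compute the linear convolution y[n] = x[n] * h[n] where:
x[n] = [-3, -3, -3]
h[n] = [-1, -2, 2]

y[n] = sum_k x[k]*h[n-k]. Output length = len(x) + len(h) - 1 = 3 + 3 - 1 = 5.
y[0] = -3*-1 = 3
y[1] = -3*-1 + -3*-2 = 9
y[2] = -3*-1 + -3*-2 + -3*2 = 3
y[3] = -3*-2 + -3*2 = 0
y[4] = -3*2 = -6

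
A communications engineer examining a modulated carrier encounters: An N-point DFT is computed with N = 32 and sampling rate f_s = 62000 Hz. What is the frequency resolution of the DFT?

DFT frequency resolution = f_s / N
= 62000 / 32 = 3875/2 Hz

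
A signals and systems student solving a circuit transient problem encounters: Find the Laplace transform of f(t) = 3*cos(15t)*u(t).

Standard pair: cos(wt)*u(t) <-> s/(s^2+w^2)
With w = 15: L{3*cos(15t)*u(t)} = 3s/(s^2+225)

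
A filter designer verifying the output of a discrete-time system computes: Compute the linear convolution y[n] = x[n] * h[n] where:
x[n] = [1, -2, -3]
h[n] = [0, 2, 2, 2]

y[n] = sum_k x[k]*h[n-k]. Output length = len(x) + len(h) - 1 = 3 + 4 - 1 = 6.
y[0] = 1*0 = 0
y[1] = -2*0 + 1*2 = 2
y[2] = -3*0 + -2*2 + 1*2 = -2
y[3] = -3*2 + -2*2 + 1*2 = -8
y[4] = -3*2 + -2*2 = -10
y[5] = -3*2 = -6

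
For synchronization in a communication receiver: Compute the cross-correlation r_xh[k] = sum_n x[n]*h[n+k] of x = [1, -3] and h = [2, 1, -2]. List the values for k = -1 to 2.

Both sequences indexed from 0 and zero outside their support.
Lags with overlap: k = -1 to 2.
  r_xh[-1] = x[1]*h[0] = -6
  r_xh[0] = x[0]*h[0] + x[1]*h[1] = -1
  r_xh[1] = x[0]*h[1] + x[1]*h[2] = 7
  r_xh[2] = x[0]*h[2] = -2
r_xh = [-6, -1, 7, -2] (for k = -1, ..., 2)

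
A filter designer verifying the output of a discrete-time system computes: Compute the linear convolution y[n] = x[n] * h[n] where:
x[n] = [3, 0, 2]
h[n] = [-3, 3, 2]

y[n] = sum_k x[k]*h[n-k]. Output length = len(x) + len(h) - 1 = 3 + 3 - 1 = 5.
y[0] = 3*-3 = -9
y[1] = 0*-3 + 3*3 = 9
y[2] = 2*-3 + 0*3 + 3*2 = 0
y[3] = 2*3 + 0*2 = 6
y[4] = 2*2 = 4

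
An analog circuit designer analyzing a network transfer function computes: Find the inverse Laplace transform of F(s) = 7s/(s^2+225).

Standard pair: s/(s^2+w^2) <-> cos(wt)*u(t)
With k=7, w=15: f(t) = 7*cos(15t)*u(t)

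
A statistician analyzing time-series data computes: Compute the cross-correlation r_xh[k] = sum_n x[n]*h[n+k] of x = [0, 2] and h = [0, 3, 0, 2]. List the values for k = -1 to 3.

Both sequences indexed from 0 and zero outside their support.
Lags with overlap: k = -1 to 3.
  r_xh[-1] = x[1]*h[0] = 0
  r_xh[0] = x[0]*h[0] + x[1]*h[1] = 6
  r_xh[1] = x[0]*h[1] + x[1]*h[2] = 0
  r_xh[2] = x[0]*h[2] + x[1]*h[3] = 4
  r_xh[3] = x[0]*h[3] = 0
r_xh = [0, 6, 0, 4, 0] (for k = -1, ..., 3)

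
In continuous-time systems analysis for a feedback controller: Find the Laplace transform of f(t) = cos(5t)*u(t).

Standard pair: cos(wt)*u(t) <-> s/(s^2+w^2)
With w = 5: L{cos(5t)*u(t)} = s/(s^2+25)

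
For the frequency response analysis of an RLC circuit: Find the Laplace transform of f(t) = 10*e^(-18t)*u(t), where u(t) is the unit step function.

Standard Laplace transform pair:
e^(-at)*u(t) <-> 1/(s+a)
With a = 18: L{10*e^(-18t)*u(t)} = 10/(s+18), ROC: Re(s) > -18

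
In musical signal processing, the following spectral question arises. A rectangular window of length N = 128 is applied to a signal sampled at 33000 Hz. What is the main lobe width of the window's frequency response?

For a rectangular window of length N,
the main lobe width in frequency is 2*f_s/N.
= 2*33000/128 = 4125/8 Hz
This determines the minimum frequency separation for resolving two sinusoids.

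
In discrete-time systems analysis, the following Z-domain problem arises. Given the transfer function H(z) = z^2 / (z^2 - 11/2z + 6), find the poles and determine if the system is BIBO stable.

Poles are roots of the denominator: z^2 - 11/2z + 6 = 0.
Quadratic formula: z = [-(-11/2) +/- sqrt((-11/2)^2 - 4*(6))] / 2
Discriminant = 121/4 - 24 = 25/4; sqrt = 5/2.
z = (11/2 +/- 5/2) / 2 => z = 4 or z = 3/2.
|p1| = 3/2, |p2| = 4.
For BIBO stability, all poles must lie inside the unit circle (|p| < 1).
System is UNSTABLE since at least one |p| >= 1.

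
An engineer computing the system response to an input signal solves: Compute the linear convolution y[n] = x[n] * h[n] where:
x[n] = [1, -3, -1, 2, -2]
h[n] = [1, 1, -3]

y[n] = sum_k x[k]*h[n-k]. Output length = len(x) + len(h) - 1 = 5 + 3 - 1 = 7.
y[0] = 1*1 = 1
y[1] = -3*1 + 1*1 = -2
y[2] = -1*1 + -3*1 + 1*-3 = -7
y[3] = 2*1 + -1*1 + -3*-3 = 10
y[4] = -2*1 + 2*1 + -1*-3 = 3
y[5] = -2*1 + 2*-3 = -8
y[6] = -2*-3 = 6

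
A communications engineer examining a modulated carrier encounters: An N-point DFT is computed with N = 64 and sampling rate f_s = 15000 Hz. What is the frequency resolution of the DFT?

DFT frequency resolution = f_s / N
= 15000 / 64 = 1875/8 Hz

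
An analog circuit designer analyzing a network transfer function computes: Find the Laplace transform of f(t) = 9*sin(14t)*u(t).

Standard pair: sin(wt)*u(t) <-> w/(s^2+w^2)
With w = 14: L{9*sin(14t)*u(t)} = 126/(s^2+196)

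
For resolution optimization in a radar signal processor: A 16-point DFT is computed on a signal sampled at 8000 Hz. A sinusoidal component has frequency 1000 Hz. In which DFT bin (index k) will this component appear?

DFT frequency resolution = f_s/N = 8000/16 = 500 Hz
Bin index k = f_signal / resolution = 1000 / 500 = 2
The signal frequency 1000 Hz falls in DFT bin k = 2.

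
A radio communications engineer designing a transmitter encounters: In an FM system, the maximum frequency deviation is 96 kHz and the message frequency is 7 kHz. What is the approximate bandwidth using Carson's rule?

Carson's rule: BW = 2*(delta_f + f_m)
= 2*(96 + 7) kHz = 206 kHz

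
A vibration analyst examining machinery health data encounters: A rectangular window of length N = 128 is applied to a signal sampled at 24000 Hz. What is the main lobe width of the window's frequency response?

For a rectangular window of length N,
the main lobe width in frequency is 2*f_s/N.
= 2*24000/128 = 375 Hz
This determines the minimum frequency separation for resolving two sinusoids.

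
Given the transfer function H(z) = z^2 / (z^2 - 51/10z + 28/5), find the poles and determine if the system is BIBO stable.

Poles are roots of the denominator: z^2 - 51/10z + 28/5 = 0.
Quadratic formula: z = [-(-51/10) +/- sqrt((-51/10)^2 - 4*(28/5))] / 2
Discriminant = 2601/100 - 112/5 = 361/100; sqrt = 19/10.
z = (51/10 +/- 19/10) / 2 => z = 7/2 or z = 8/5.
|p1| = 8/5, |p2| = 7/2.
For BIBO stability, all poles must lie inside the unit circle (|p| < 1).
System is UNSTABLE since at least one |p| >= 1.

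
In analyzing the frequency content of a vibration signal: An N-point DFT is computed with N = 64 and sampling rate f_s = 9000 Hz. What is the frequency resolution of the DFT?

DFT frequency resolution = f_s / N
= 9000 / 64 = 1125/8 Hz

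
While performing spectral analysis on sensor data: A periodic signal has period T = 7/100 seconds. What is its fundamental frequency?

The fundamental frequency is the reciprocal of the period.
f = 1/T = 1/(7/100) = 100/7 Hz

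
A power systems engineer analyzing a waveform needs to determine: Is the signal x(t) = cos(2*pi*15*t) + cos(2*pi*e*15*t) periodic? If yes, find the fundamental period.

f1 = 15 Hz, f2 = 15*e Hz
Ratio f2/f1 = e, which is irrational.
Since the frequency ratio is irrational, no common period exists.
The signal is not periodic.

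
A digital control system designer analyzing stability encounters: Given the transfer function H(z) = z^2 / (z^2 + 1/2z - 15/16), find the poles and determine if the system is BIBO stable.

Poles are roots of the denominator: z^2 + 1/2z - 15/16 = 0.
Quadratic formula: z = [-(1/2) +/- sqrt((1/2)^2 - 4*(-15/16))] / 2
Discriminant = 1/4 + 15/4 = 4; sqrt = 2.
z = (-1/2 +/- 2) / 2 => z = 3/4 or z = -5/4.
|p1| = 5/4, |p2| = 3/4.
For BIBO stability, all poles must lie inside the unit circle (|p| < 1).
System is UNSTABLE since at least one |p| >= 1.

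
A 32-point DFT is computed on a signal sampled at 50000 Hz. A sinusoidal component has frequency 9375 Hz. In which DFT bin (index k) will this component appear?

DFT frequency resolution = f_s/N = 50000/32 = 3125/2 Hz
Bin index k = f_signal / resolution = 9375 / 3125/2 = 6
The signal frequency 9375 Hz falls in DFT bin k = 6.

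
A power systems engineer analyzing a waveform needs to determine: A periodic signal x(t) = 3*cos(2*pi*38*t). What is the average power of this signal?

Average power of A*cos(wt) is A^2/2.
P = 3^2 / 2 = 9/2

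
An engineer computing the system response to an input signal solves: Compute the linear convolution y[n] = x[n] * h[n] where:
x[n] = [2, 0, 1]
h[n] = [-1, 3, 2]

y[n] = sum_k x[k]*h[n-k]. Output length = len(x) + len(h) - 1 = 3 + 3 - 1 = 5.
y[0] = 2*-1 = -2
y[1] = 0*-1 + 2*3 = 6
y[2] = 1*-1 + 0*3 + 2*2 = 3
y[3] = 1*3 + 0*2 = 3
y[4] = 1*2 = 2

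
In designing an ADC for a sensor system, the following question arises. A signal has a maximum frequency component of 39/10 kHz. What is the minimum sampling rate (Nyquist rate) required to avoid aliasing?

By the Nyquist-Shannon sampling theorem,
the minimum sampling rate (Nyquist rate) must be at least 2 * f_max.
Nyquist rate = 2 * 39/10 kHz = 39/5 kHz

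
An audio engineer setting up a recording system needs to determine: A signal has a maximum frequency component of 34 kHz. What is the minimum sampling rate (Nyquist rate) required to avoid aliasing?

By the Nyquist-Shannon sampling theorem,
the minimum sampling rate (Nyquist rate) must be at least 2 * f_max.
Nyquist rate = 2 * 34 kHz = 68 kHz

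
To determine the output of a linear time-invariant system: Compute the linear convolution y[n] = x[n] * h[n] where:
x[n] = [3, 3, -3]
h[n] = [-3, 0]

y[n] = sum_k x[k]*h[n-k]. Output length = len(x) + len(h) - 1 = 3 + 2 - 1 = 4.
y[0] = 3*-3 = -9
y[1] = 3*-3 + 3*0 = -9
y[2] = -3*-3 + 3*0 = 9
y[3] = -3*0 = 0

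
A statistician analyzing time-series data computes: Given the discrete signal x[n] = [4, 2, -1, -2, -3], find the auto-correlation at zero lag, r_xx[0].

The auto-correlation at zero lag r_xx[0] equals the signal energy.
r_xx[0] = sum of x[n]^2 = 4^2 + 2^2 + (-1)^2 + (-2)^2 + (-3)^2
= 16 + 4 + 1 + 4 + 9 = 34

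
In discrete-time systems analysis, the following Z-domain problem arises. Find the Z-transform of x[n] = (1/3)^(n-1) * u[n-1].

Time-shifting property: if X(z) = Z{x[n]}, then Z{x[n-d]} = z^(-d) * X(z)
X(z) = z/(z - 1/3) for x[n] = (1/3)^n * u[n]
Z{x[n-1]} = z^(-1) * z/(z - 1/3) = 1/(z - 1/3)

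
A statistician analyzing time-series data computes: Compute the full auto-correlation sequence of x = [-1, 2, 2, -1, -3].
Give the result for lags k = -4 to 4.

r_xx[k] = sum_m x[m]*x[m+k], indexed from 0, for k = -4 to 4:
  r_xx[-4] = x[4]*x[0] = 3
  r_xx[-3] = x[3]*x[0] + x[4]*x[1] = -5
  r_xx[-2] = x[2]*x[0] + x[3]*x[1] + x[4]*x[2] = -10
  r_xx[-1] = x[1]*x[0] + x[2]*x[1] + x[3]*x[2] + x[4]*x[3] = 3
  r_xx[0] = x[0]*x[0] + x[1]*x[1] + x[2]*x[2] + x[3]*x[3] + x[4]*x[4] = 19
  r_xx[1] = x[0]*x[1] + x[1]*x[2] + x[2]*x[3] + x[3]*x[4] = 3
  r_xx[2] = x[0]*x[2] + x[1]*x[3] + x[2]*x[4] = -10
  r_xx[3] = x[0]*x[3] + x[1]*x[4] = -5
  r_xx[4] = x[0]*x[4] = 3
r_xx = [3, -5, -10, 3, 19, 3, -10, -5, 3]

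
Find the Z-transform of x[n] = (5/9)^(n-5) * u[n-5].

Time-shifting property: if X(z) = Z{x[n]}, then Z{x[n-d]} = z^(-d) * X(z)
X(z) = z/(z - 5/9) for x[n] = (5/9)^n * u[n]
Z{x[n-5]} = z^(-5) * z/(z - 5/9) = z^(-4)/(z - 5/9)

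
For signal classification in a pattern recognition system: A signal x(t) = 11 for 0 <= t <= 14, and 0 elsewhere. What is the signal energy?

Energy = integral of |x(t)|^2 dt over the signal duration
= 11^2 * 14 = 121 * 14 = 1694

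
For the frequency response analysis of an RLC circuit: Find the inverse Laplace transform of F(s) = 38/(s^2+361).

Standard pair: w/(s^2+w^2) <-> sin(wt)*u(t)
Recognize w^2 = 361, so w = 19; numerator 38 = 2*19.
f(t) = 2*sin(19t)*u(t)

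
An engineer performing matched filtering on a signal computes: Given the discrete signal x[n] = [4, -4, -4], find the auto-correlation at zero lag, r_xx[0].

The auto-correlation at zero lag r_xx[0] equals the signal energy.
r_xx[0] = sum of x[n]^2 = 4^2 + (-4)^2 + (-4)^2
= 16 + 16 + 16 = 48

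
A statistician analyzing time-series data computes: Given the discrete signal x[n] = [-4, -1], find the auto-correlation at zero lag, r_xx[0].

The auto-correlation at zero lag r_xx[0] equals the signal energy.
r_xx[0] = sum of x[n]^2 = (-4)^2 + (-1)^2
= 16 + 1 = 17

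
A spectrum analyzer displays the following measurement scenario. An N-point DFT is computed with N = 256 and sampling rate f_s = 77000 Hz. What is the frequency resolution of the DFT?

DFT frequency resolution = f_s / N
= 77000 / 256 = 9625/32 Hz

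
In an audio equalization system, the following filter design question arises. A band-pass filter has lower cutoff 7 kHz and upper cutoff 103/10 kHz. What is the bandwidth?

Bandwidth = f_high - f_low
= 103/10 kHz - 7 kHz = 33/10 kHz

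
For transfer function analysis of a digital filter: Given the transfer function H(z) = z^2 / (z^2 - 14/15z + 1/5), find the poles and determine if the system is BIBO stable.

Poles are roots of the denominator: z^2 - 14/15z + 1/5 = 0.
Quadratic formula: z = [-(-14/15) +/- sqrt((-14/15)^2 - 4*(1/5))] / 2
Discriminant = 196/225 - 4/5 = 16/225; sqrt = 4/15.
z = (14/15 +/- 4/15) / 2 => z = 3/5 or z = 1/3.
|p1| = 1/3, |p2| = 3/5.
For BIBO stability, all poles must lie inside the unit circle (|p| < 1).
System is STABLE since both |p| < 1.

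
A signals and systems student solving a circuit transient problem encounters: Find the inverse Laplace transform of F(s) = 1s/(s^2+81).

Standard pair: s/(s^2+w^2) <-> cos(wt)*u(t)
With k=1, w=9: f(t) = cos(9t)*u(t)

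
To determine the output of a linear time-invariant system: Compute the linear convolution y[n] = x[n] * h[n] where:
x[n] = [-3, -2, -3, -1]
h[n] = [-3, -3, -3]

y[n] = sum_k x[k]*h[n-k]. Output length = len(x) + len(h) - 1 = 4 + 3 - 1 = 6.
y[0] = -3*-3 = 9
y[1] = -2*-3 + -3*-3 = 15
y[2] = -3*-3 + -2*-3 + -3*-3 = 24
y[3] = -1*-3 + -3*-3 + -2*-3 = 18
y[4] = -1*-3 + -3*-3 = 12
y[5] = -1*-3 = 3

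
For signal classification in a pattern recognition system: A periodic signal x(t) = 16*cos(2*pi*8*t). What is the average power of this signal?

Average power of A*cos(wt) is A^2/2.
P = 16^2 / 2 = 256/2 = 128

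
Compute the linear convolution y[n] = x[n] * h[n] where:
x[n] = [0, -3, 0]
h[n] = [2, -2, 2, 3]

y[n] = sum_k x[k]*h[n-k]. Output length = len(x) + len(h) - 1 = 3 + 4 - 1 = 6.
y[0] = 0*2 = 0
y[1] = -3*2 + 0*-2 = -6
y[2] = 0*2 + -3*-2 + 0*2 = 6
y[3] = 0*-2 + -3*2 + 0*3 = -6
y[4] = 0*2 + -3*3 = -9
y[5] = 0*3 = 0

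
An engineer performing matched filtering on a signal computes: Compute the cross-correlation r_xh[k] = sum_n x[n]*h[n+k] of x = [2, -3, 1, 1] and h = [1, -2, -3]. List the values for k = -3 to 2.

Both sequences indexed from 0 and zero outside their support.
Lags with overlap: k = -3 to 2.
  r_xh[-3] = x[3]*h[0] = 1
  r_xh[-2] = x[2]*h[0] + x[3]*h[1] = -1
  r_xh[-1] = x[1]*h[0] + x[2]*h[1] + x[3]*h[2] = -8
  r_xh[0] = x[0]*h[0] + x[1]*h[1] + x[2]*h[2] = 5
  r_xh[1] = x[0]*h[1] + x[1]*h[2] = 5
  r_xh[2] = x[0]*h[2] = -6
r_xh = [1, -1, -8, 5, 5, -6] (for k = -3, ..., 2)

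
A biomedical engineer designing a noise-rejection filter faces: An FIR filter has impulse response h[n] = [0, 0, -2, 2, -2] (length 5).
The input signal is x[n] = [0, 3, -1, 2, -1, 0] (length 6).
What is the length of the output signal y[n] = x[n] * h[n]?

For linear convolution, the output length is:
len(y) = len(x) + len(h) - 1 = 6 + 5 - 1 = 10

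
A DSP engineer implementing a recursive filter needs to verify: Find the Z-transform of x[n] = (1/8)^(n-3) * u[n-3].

Time-shifting property: if X(z) = Z{x[n]}, then Z{x[n-d]} = z^(-d) * X(z)
X(z) = z/(z - 1/8) for x[n] = (1/8)^n * u[n]
Z{x[n-3]} = z^(-3) * z/(z - 1/8) = z^(-2)/(z - 1/8)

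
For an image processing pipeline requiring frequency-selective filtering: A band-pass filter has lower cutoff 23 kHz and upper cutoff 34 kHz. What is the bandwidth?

Bandwidth = f_high - f_low
= 34 kHz - 23 kHz = 11 kHz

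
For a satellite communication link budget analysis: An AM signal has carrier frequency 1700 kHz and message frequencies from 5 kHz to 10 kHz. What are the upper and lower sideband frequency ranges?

Upper sideband (USB) = fc + [fm_low, fm_high] = 1700 + [5, 10] = [1705, 1710] kHz
Lower sideband (LSB) = fc - [fm_high, fm_low] = 1700 - [10, 5] = [1690, 1695] kHz
Total occupied spectrum: 1690 kHz to 1710 kHz (plus carrier at 1700 kHz)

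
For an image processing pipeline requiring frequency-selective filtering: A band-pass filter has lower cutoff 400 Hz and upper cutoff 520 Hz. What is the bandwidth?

Bandwidth = f_high - f_low
= 520 Hz - 400 Hz = 120 Hz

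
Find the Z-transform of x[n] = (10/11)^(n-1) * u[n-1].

Time-shifting property: if X(z) = Z{x[n]}, then Z{x[n-d]} = z^(-d) * X(z)
X(z) = z/(z - 10/11) for x[n] = (10/11)^n * u[n]
Z{x[n-1]} = z^(-1) * z/(z - 10/11) = 1/(z - 10/11)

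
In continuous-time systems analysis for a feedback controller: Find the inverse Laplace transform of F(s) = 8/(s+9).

Standard pair: k/(s+a) <-> k*e^(-at)*u(t)
With k=8, a=9: f(t) = 8*e^(-9t)*u(t)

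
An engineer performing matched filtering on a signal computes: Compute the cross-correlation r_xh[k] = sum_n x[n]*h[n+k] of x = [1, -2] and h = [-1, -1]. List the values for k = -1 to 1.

Both sequences indexed from 0 and zero outside their support.
Lags with overlap: k = -1 to 1.
  r_xh[-1] = x[1]*h[0] = 2
  r_xh[0] = x[0]*h[0] + x[1]*h[1] = 1
  r_xh[1] = x[0]*h[1] = -1
r_xh = [2, 1, -1] (for k = -1, ..., 1)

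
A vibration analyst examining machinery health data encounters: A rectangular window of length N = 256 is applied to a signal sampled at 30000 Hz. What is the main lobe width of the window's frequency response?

For a rectangular window of length N,
the main lobe width in frequency is 2*f_s/N.
= 2*30000/256 = 1875/8 Hz
This determines the minimum frequency separation for resolving two sinusoids.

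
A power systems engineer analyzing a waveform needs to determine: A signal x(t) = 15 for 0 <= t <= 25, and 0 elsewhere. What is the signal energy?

Energy = integral of |x(t)|^2 dt over the signal duration
= 15^2 * 25 = 225 * 25 = 5625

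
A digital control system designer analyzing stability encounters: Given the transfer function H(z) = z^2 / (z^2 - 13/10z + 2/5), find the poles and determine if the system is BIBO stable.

Poles are roots of the denominator: z^2 - 13/10z + 2/5 = 0.
Quadratic formula: z = [-(-13/10) +/- sqrt((-13/10)^2 - 4*(2/5))] / 2
Discriminant = 169/100 - 8/5 = 9/100; sqrt = 3/10.
z = (13/10 +/- 3/10) / 2 => z = 4/5 or z = 1/2.
|p1| = 4/5, |p2| = 1/2.
For BIBO stability, all poles must lie inside the unit circle (|p| < 1).
System is STABLE since both |p| < 1.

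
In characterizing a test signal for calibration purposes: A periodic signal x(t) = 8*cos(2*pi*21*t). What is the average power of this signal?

Average power of A*cos(wt) is A^2/2.
P = 8^2 / 2 = 64/2 = 32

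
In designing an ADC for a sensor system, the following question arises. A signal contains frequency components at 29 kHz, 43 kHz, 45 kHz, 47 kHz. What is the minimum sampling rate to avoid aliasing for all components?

The highest frequency component is f_max = 47 kHz.
Nyquist rate = 2 * f_max = 2 * 47 kHz = 94 kHz.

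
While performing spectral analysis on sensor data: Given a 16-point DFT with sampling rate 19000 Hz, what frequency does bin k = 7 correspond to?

The frequency of DFT bin k is: f_k = k * f_s / N
f_7 = 7 * 19000 / 16 = 16625/2 Hz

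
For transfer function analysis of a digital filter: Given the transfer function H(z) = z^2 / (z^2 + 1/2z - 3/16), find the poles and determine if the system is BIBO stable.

Poles are roots of the denominator: z^2 + 1/2z - 3/16 = 0.
Quadratic formula: z = [-(1/2) +/- sqrt((1/2)^2 - 4*(-3/16))] / 2
Discriminant = 1/4 + 3/4 = 1; sqrt = 1.
z = (-1/2 +/- 1) / 2 => z = 1/4 or z = -3/4.
|p1| = 1/4, |p2| = 3/4.
For BIBO stability, all poles must lie inside the unit circle (|p| < 1).
System is STABLE since both |p| < 1.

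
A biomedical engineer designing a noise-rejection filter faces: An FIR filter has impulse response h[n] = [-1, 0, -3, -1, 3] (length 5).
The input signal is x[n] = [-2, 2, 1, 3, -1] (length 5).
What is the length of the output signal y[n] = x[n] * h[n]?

For linear convolution, the output length is:
len(y) = len(x) + len(h) - 1 = 5 + 5 - 1 = 9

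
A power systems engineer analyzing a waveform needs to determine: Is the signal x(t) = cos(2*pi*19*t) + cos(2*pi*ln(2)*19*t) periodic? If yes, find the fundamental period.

f1 = 19 Hz, f2 = 19*ln(2) Hz
Ratio f2/f1 = ln(2), which is irrational.
Since the frequency ratio is irrational, no common period exists.
The signal is not periodic.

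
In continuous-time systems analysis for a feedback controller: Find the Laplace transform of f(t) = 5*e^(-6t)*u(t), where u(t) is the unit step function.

Standard Laplace transform pair:
e^(-at)*u(t) <-> 1/(s+a)
With a = 6: L{5*e^(-6t)*u(t)} = 5/(s+6), ROC: Re(s) > -6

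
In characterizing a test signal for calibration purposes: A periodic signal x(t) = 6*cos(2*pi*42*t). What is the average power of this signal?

Average power of A*cos(wt) is A^2/2.
P = 6^2 / 2 = 36/2 = 18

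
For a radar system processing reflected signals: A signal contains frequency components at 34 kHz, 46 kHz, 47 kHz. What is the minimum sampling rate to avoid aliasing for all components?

The highest frequency component is f_max = 47 kHz.
Nyquist rate = 2 * f_max = 2 * 47 kHz = 94 kHz.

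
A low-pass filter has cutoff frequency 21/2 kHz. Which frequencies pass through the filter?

A low-pass filter passes all frequencies below the cutoff frequency 21/2 kHz and attenuates higher frequencies.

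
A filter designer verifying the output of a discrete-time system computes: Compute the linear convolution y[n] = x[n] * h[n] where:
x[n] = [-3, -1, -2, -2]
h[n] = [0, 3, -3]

y[n] = sum_k x[k]*h[n-k]. Output length = len(x) + len(h) - 1 = 4 + 3 - 1 = 6.
y[0] = -3*0 = 0
y[1] = -1*0 + -3*3 = -9
y[2] = -2*0 + -1*3 + -3*-3 = 6
y[3] = -2*0 + -2*3 + -1*-3 = -3
y[4] = -2*3 + -2*-3 = 0
y[5] = -2*-3 = 6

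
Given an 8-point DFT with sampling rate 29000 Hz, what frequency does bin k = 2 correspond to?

The frequency of DFT bin k is: f_k = k * f_s / N
f_2 = 2 * 29000 / 8 = 7250 Hz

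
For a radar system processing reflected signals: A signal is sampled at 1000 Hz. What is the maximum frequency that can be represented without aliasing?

The maximum frequency that can be represented without aliasing
is the Nyquist frequency: f_max = f_s / 2 = 1000 Hz / 2 = 500 Hz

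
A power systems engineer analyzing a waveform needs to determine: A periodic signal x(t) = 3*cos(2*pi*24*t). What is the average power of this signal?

Average power of A*cos(wt) is A^2/2.
P = 3^2 / 2 = 9/2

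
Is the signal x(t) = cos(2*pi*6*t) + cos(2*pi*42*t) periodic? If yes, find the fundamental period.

f1 = 6 Hz, f2 = 42 Hz
Period T1 = 1/6, T2 = 1/42
Ratio T1/T2 = 42/6, which is rational.
The signal is periodic with fundamental period T = 1/GCD(6,42) = 1/6 s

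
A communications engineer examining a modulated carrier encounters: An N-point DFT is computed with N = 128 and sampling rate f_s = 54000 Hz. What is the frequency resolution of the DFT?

DFT frequency resolution = f_s / N
= 54000 / 128 = 3375/8 Hz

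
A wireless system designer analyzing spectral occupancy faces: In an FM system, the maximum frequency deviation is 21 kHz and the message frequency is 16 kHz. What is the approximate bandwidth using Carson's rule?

Carson's rule: BW = 2*(delta_f + f_m)
= 2*(21 + 16) kHz = 74 kHz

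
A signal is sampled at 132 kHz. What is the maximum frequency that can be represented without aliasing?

The maximum frequency that can be represented without aliasing
is the Nyquist frequency: f_max = f_s / 2 = 132 kHz / 2 = 66 kHz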